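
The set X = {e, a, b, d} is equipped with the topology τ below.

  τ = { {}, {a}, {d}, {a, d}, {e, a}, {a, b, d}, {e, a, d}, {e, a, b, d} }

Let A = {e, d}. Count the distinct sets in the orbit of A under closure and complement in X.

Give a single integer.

cl via duality: int({a, b}) = {a}, so X∖{a} = {e, b, d}
Write k for closure, c for complement:
  1. A     = {e, d}
  2. kA    = {e, b, d}
  3. cA    = {a, b}
  4. ckA   = {a}
  5. kcA   = {e, a, b}
  6. ckcA  = {d}
  7. kckcA = {b, d}
  8. ckckcA = {e, a}
applying k or c yields no new set

8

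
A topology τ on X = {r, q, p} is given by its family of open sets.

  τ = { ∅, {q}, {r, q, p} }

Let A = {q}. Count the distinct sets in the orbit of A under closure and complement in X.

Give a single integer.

complement {r, p}; its interior ∅; cl(A) = X∖∅ = {r, q, p}
With k = closure, c = complement:
  1. A     = {q}
  2. kA    = {r, q, p}
  3. cA    = {r, p}
  4. ckA   = ∅
k, c of each give nothing new

4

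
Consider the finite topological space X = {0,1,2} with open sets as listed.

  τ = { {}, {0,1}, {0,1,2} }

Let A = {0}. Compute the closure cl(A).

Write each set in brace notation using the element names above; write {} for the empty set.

closure: X∖int(X∖A) = X∖{} = {0,1,2}

{0,1,2}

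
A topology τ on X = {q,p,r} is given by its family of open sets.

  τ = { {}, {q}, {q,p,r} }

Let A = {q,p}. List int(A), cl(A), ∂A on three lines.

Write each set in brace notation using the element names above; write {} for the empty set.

U open, U⊆A: {}, {q}. int(A) = ⋃ = {q}
X∖A={r}, int(X∖A)={}, hence cl(A)={q,p,r}
∂A: remove int from cl → {p,r}

int(A) = {q}
cl(A)  = {q,p,r}
∂A     = {p,r}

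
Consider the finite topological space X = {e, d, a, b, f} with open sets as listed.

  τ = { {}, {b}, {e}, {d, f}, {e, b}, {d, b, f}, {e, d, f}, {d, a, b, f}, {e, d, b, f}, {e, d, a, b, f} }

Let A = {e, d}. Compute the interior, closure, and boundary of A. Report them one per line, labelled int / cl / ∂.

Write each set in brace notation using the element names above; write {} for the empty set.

int(A) = {e}
cl(A)  = {e, d, a, f}
∂A     = {d, a, f}

U open, U⊆A: {}, {e}. int(A) = ⋃ = {e}
X∖A={a, b, f}, int(X∖A)={b}, hence cl(A)={e, d, a, f}
∂A: remove int from cl → {d, a, f}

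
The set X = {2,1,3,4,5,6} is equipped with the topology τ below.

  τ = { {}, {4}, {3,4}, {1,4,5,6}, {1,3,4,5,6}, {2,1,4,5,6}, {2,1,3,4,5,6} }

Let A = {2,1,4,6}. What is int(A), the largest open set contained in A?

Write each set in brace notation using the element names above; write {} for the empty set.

opens ⊆ A: {}, {4}; union → int = {4}

{4}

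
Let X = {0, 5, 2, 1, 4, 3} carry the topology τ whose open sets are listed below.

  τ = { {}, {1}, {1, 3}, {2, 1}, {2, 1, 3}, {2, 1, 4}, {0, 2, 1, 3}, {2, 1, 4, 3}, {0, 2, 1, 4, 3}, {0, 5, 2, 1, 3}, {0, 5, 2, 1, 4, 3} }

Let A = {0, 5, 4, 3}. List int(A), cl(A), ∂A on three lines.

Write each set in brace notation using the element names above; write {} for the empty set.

int(A) = {}
cl(A)  = {0, 5, 4, 3}
∂A     = {0, 5, 4, 3}

open subsets of A: {}; so int(A) = {}
closure: X∖int(X∖A) = X∖{2, 1} = {0, 5, 4, 3}
∂A = {0, 5, 4, 3} minus {} = {0, 5, 4, 3}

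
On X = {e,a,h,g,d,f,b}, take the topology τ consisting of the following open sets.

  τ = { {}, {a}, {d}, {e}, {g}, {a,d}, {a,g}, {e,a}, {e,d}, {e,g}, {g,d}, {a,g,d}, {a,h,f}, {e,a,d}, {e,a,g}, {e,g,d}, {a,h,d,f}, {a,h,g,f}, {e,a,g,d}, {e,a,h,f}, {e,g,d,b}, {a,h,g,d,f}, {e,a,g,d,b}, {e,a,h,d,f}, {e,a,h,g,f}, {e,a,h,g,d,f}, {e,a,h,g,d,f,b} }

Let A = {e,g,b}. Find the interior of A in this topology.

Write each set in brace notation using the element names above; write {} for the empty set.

{e,g}

opens ⊆ A: {}, {e}, {g}, {e,g}; union → int = {e,g}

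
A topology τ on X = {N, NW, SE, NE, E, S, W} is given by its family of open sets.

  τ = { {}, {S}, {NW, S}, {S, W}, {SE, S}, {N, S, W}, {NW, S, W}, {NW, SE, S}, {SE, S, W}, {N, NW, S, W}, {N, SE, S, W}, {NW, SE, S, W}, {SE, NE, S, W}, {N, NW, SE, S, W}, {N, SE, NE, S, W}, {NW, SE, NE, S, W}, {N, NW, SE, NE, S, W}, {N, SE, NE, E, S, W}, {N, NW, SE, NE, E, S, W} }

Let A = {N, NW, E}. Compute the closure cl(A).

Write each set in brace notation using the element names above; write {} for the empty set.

{N, NW, E}

cl via duality: int({SE, NE, S, W}) = {SE, NE, S, W}, so X∖{SE, NE, S, W} = {N, NW, E}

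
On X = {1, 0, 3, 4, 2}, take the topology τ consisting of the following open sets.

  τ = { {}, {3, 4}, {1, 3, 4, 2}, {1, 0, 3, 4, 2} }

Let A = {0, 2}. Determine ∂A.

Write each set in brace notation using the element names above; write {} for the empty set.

interior: largest open inside A is {} (from {})
cl via duality: int({1, 3, 4}) = {3, 4}, so X∖{3, 4} = {1, 0, 2}
cl∖int = {1, 0, 2}

{1, 0, 2}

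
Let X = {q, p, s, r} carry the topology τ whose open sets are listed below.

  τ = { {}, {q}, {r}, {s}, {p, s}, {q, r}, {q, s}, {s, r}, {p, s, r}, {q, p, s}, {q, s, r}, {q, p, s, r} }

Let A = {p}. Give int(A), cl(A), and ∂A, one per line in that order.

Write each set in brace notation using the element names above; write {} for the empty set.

opens ⊆ A: {}; union → int = {}
complement {q, s, r}; its interior {q, s, r}; cl(A) = X∖{q, s, r} = {p}
boundary = {p} ∖ {} = {p}

int(A) = {}
cl(A)  = {p}
∂A     = {p}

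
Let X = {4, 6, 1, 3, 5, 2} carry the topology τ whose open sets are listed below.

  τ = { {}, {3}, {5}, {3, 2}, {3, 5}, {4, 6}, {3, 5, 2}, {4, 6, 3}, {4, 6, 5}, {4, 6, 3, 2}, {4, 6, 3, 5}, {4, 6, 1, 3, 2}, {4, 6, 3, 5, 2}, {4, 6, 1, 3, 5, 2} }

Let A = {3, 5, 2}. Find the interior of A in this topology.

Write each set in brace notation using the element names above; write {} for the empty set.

U open, U⊆A: {}, {5}, {3}, {3, 2}, {3, 5}, {3, 5, 2}. int(A) = ⋃ = {3, 5, 2}

{3, 5, 2}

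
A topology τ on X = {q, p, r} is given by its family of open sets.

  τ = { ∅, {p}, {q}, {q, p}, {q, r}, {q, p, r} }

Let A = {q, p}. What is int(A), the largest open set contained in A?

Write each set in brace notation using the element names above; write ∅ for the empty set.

opens ⊆ A: ∅, {q}, {p}, {q, p}; union → int = {q, p}

{q, p}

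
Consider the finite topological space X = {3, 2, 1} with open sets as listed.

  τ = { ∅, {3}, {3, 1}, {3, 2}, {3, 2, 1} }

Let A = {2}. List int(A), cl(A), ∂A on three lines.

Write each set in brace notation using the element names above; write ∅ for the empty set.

U open, U⊆A: ∅. int(A) = ⋃ = ∅
X∖A={3, 1}, int(X∖A)={3, 1}, hence cl(A)={2}
∂A: remove int from cl → {2}

int(A) = ∅
cl(A)  = {2}
∂A     = {2}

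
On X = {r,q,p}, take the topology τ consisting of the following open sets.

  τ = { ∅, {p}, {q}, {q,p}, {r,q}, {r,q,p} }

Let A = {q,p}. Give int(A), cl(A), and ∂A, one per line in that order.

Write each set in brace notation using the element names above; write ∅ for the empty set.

int(A) = {q,p}
cl(A)  = {r,q,p}
∂A     = {r}

U open, U⊆A: ∅, {q}, {p}, {q,p}. int(A) = ⋃ = {q,p}
X∖A={r}, int(X∖A)=∅, hence cl(A)={r,q,p}
∂A: remove int from cl → {r}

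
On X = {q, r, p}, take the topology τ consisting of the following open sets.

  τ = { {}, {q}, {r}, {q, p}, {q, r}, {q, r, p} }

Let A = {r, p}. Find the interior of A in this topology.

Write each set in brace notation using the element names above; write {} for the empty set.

{r}

opens ⊆ A: {}, {r}; union → int = {r}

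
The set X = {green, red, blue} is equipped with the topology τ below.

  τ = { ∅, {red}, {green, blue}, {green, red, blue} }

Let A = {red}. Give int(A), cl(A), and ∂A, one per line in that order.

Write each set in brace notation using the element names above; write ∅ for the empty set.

opens ⊆ A: ∅, {red}; union → int = {red}
complement {green, blue}; its interior {green, blue}; cl(A) = X∖{green, blue} = {red}
boundary = {red} ∖ {red} = ∅

int(A) = {red}
cl(A)  = {red}
∂A     = ∅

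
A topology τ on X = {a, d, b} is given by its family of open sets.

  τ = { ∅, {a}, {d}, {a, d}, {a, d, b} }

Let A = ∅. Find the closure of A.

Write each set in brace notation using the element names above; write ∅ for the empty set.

cl via duality: int({a, d, b}) = {a, d, b}, so X∖{a, d, b} = ∅

∅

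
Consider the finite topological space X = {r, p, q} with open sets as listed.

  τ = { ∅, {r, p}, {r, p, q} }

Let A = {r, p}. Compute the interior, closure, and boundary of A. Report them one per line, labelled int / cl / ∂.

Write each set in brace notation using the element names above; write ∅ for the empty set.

int(A) = {r, p}
cl(A)  = {r, p, q}
∂A     = {q}

interior: largest open inside A is {r, p} (from ∅, {r, p})
cl via duality: int({q}) = ∅, so X∖∅ = {r, p, q}
cl∖int = {q}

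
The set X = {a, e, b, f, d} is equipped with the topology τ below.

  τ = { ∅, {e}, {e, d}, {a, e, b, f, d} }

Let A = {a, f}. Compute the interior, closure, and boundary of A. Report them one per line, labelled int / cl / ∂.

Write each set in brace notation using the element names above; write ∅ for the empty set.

int(A) = ∅
cl(A)  = {a, b, f}
∂A     = {a, b, f}

U open, U⊆A: ∅. int(A) = ⋃ = ∅
X∖A={e, b, d}, int(X∖A)={e, d}, hence cl(A)={a, b, f}
∂A: remove int from cl → {a, b, f}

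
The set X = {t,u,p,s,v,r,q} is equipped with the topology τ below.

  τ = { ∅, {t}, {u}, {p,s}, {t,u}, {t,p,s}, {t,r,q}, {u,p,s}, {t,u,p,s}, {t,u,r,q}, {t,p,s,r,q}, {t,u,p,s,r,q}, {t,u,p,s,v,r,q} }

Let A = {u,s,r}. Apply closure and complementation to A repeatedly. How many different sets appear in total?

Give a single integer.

12

closure: X∖int(X∖A) = X∖{t} = {u,p,s,v,r,q}
Let k=closure and c=complement:
  1. A     = {u,s,r}
  2. kA    = {u,p,s,v,r,q}
  3. cA    = {t,p,v,q}
  4. ckA   = {t}
  5. kcA   = {t,p,s,v,r,q}
  6. kckA  = {t,v,r,q}
  7. ckcA  = {u}
  8. ckckA = {u,p,s}
  9. kckcA = {u,v}
  10. kckckA = {u,p,s,v}
  11. ckckcA = {t,p,s,r,q}
  12. ckckckA = {t,r,q}
— saturated at 12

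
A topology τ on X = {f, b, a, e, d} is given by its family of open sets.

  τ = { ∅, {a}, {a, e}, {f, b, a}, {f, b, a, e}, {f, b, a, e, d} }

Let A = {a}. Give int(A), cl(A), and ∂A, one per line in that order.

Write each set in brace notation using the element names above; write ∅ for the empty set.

opens ⊆ A: ∅, {a}; union → int = {a}
complement {f, b, e, d}; its interior ∅; cl(A) = X∖∅ = {f, b, a, e, d}
boundary = {f, b, a, e, d} ∖ {a} = {f, b, e, d}

int(A) = {a}
cl(A)  = {f, b, a, e, d}
∂A     = {f, b, e, d}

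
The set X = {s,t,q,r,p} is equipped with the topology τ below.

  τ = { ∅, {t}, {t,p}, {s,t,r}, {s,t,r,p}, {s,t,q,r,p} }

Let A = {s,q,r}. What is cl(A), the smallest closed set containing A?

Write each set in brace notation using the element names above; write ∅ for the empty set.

closure: X∖int(X∖A) = X∖{t,p} = {s,q,r}

{s,q,r}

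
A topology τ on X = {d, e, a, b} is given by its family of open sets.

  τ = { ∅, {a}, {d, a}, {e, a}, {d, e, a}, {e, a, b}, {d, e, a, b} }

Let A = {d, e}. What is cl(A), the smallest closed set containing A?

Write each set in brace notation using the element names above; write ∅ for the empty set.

{d, e, b}

complement {a, b}; its interior {a}; cl(A) = X∖{a} = {d, e, b}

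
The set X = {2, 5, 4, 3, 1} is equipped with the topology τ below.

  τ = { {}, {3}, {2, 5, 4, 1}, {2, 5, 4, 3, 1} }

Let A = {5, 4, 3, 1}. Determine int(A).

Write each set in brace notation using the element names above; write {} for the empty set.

opens ⊆ A: {}, {3}; union → int = {3}

{3}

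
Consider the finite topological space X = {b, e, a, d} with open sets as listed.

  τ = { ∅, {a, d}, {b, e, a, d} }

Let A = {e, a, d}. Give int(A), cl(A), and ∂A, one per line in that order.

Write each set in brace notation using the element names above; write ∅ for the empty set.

int(A) = {a, d}
cl(A)  = {b, e, a, d}
∂A     = {b, e}

interior: largest open inside A is {a, d} (from ∅, {a, d})
cl via duality: int({b}) = ∅, so X∖∅ = {b, e, a, d}
cl∖int = {b, e}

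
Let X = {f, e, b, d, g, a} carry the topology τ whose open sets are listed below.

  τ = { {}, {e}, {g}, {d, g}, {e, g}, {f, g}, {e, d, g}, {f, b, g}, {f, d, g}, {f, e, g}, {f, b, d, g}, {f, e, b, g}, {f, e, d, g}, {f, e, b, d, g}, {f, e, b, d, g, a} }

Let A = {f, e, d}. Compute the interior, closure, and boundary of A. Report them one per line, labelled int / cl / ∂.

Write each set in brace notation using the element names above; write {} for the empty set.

U open, U⊆A: {}, {e}. int(A) = ⋃ = {e}
X∖A={b, g, a}, int(X∖A)={g}, hence cl(A)={f, e, b, d, a}
∂A: remove int from cl → {f, b, d, a}

int(A) = {e}
cl(A)  = {f, e, b, d, a}
∂A     = {f, b, d, a}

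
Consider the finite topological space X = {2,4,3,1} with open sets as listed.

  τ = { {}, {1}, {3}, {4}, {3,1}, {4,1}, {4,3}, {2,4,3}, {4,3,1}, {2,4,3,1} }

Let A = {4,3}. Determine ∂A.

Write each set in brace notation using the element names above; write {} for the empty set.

opens ⊆ A: {}, {4}, {3}, {4,3}; union → int = {4,3}
complement {2,1}; its interior {1}; cl(A) = X∖{1} = {2,4,3}
boundary = {2,4,3} ∖ {4,3} = {2}

{2}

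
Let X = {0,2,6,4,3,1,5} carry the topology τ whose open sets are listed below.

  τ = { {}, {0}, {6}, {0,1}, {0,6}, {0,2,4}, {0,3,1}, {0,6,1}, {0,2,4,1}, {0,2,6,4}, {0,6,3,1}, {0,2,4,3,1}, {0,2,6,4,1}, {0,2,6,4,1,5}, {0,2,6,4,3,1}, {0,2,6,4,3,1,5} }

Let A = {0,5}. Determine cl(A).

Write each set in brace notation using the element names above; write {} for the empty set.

{0,2,4,3,1,5}

complement {2,6,4,3,1}; its interior {6}; cl(A) = X∖{6} = {0,2,4,3,1,5}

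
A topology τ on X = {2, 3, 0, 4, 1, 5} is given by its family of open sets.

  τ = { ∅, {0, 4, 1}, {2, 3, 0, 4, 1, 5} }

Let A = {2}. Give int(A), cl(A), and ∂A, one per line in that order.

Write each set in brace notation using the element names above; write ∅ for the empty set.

U open, U⊆A: ∅. int(A) = ⋃ = ∅
X∖A={3, 0, 4, 1, 5}, int(X∖A)={0, 4, 1}, hence cl(A)={2, 3, 5}
∂A: remove int from cl → {2, 3, 5}

int(A) = ∅
cl(A)  = {2, 3, 5}
∂A     = {2, 3, 5}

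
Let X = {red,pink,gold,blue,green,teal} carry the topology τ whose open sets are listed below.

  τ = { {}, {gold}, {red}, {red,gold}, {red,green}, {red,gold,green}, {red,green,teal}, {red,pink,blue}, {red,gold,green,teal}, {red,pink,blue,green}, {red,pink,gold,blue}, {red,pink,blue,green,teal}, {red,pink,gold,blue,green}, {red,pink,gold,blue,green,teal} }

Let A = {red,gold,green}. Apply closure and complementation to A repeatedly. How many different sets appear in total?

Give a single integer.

4

closure: X∖int(X∖A) = X∖{} = {red,pink,gold,blue,green,teal}
Let k=closure and c=complement:
  1. A     = {red,gold,green}
  2. kA    = {red,pink,gold,blue,green,teal}
  3. cA    = {pink,blue,teal}
  4. ckA   = {}
— saturated at 4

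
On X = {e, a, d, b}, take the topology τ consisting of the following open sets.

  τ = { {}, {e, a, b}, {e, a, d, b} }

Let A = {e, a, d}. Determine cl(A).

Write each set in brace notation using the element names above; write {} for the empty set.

cl via duality: int({b}) = {}, so X∖{} = {e, a, d, b}

{e, a, d, b}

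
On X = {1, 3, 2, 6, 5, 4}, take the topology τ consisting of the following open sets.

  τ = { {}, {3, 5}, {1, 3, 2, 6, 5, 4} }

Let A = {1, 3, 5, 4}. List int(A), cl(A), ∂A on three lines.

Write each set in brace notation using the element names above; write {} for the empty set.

int(A) = {3, 5}
cl(A)  = {1, 3, 2, 6, 5, 4}
∂A     = {1, 2, 6, 4}

U open, U⊆A: {}, {3, 5}. int(A) = ⋃ = {3, 5}
X∖A={2, 6}, int(X∖A)={}, hence cl(A)={1, 3, 2, 6, 5, 4}
∂A: remove int from cl → {1, 2, 6, 4}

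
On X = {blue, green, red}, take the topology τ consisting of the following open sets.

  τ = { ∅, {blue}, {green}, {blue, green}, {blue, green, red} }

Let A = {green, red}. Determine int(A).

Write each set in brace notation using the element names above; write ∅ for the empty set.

{green}

opens ⊆ A: ∅, {green}; union → int = {green}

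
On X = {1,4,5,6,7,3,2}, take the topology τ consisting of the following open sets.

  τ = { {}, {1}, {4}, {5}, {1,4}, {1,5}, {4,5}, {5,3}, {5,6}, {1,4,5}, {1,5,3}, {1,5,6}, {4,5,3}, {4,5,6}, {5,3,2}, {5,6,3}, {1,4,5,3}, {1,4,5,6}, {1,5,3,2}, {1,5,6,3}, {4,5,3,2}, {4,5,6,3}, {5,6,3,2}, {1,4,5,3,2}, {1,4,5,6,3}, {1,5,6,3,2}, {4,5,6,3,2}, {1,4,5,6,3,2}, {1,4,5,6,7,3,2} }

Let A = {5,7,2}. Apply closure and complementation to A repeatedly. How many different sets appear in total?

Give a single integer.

X∖A={1,4,6,3}, int(X∖A)={1,4}, hence cl(A)={5,6,7,3,2}
Orbit (k=closure, c=complement):
  1. A     = {5,7,2}
  2. kA    = {5,6,7,3,2}
  3. cA    = {1,4,6,3}
  4. ckA   = {1,4}
  5. kcA   = {1,4,6,7,3,2}
  6. kckA  = {1,4,7}
  7. ckcA  = {5}
  8. ckckA = {5,6,3,2}
(closed under both — stop)

8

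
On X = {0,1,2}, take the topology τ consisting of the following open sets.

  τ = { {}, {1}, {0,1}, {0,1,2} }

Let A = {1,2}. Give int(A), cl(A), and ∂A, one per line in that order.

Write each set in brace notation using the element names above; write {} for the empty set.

opens ⊆ A: {}, {1}; union → int = {1}
complement {0}; its interior {}; cl(A) = X∖{} = {0,1,2}
boundary = {0,1,2} ∖ {1} = {0,2}

int(A) = {1}
cl(A)  = {0,1,2}
∂A     = {0,2}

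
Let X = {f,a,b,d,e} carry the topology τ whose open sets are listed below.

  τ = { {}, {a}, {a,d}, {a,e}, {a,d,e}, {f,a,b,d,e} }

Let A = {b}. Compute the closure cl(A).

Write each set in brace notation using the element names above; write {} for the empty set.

X∖A={f,a,d,e}, int(X∖A)={a,d,e}, hence cl(A)={f,b}

{f,b}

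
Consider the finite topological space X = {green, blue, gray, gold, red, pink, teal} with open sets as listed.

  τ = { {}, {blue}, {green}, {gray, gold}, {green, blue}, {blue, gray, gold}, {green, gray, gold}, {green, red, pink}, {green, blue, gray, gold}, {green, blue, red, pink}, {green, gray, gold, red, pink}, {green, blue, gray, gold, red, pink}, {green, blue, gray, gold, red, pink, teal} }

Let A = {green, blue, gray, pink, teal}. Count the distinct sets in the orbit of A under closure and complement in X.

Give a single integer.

complement {gold, red}; its interior {}; cl(A) = X∖{} = {green, blue, gray, gold, red, pink, teal}
With k = closure, c = complement:
  1. A     = {green, blue, gray, pink, teal}
  2. kA    = {green, blue, gray, gold, red, pink, teal}
  3. cA    = {gold, red}
  4. ckA   = {}
  5. kcA   = {gray, gold, red, pink, teal}
  6. ckcA  = {green, blue}
  7. kckcA = {green, blue, red, pink, teal}
  8. ckckcA = {gray, gold}
  9. kckckcA = {gray, gold, teal}
  10. ckckckcA = {green, blue, red, pink}
k, c of each give nothing new

10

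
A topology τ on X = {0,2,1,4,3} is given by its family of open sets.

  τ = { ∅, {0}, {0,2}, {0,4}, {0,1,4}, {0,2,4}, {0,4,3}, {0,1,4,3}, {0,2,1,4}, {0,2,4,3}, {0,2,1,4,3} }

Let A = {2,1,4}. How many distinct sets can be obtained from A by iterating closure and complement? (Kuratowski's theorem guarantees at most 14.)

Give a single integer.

X∖A={0,3}, int(X∖A)={0}, hence cl(A)={2,1,4,3}
Orbit (k=closure, c=complement):
  1. A     = {2,1,4}
  2. kA    = {2,1,4,3}
  3. cA    = {0,3}
  4. ckA   = {0}
  5. kcA   = {0,2,1,4,3}
  6. ckcA  = ∅
(closed under both — stop)

6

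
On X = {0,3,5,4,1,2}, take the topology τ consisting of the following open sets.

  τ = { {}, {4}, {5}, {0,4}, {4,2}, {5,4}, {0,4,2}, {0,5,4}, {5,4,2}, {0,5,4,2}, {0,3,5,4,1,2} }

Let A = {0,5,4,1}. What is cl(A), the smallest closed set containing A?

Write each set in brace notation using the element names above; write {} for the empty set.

closure: X∖int(X∖A) = X∖{} = {0,3,5,4,1,2}

{0,3,5,4,1,2}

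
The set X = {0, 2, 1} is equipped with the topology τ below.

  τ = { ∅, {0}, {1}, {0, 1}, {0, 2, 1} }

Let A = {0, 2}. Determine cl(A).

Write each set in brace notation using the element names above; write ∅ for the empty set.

{0, 2}

closure: X∖int(X∖A) = X∖{1} = {0, 2}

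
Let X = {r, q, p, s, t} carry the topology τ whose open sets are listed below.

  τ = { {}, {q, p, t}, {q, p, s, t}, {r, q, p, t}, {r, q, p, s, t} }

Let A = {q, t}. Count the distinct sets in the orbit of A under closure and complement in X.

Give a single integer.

X∖A={r, p, s}, int(X∖A)={}, hence cl(A)={r, q, p, s, t}
Orbit (k=closure, c=complement):
  1. A     = {q, t}
  2. kA    = {r, q, p, s, t}
  3. cA    = {r, p, s}
  4. ckA   = {}
(closed under both — stop)

4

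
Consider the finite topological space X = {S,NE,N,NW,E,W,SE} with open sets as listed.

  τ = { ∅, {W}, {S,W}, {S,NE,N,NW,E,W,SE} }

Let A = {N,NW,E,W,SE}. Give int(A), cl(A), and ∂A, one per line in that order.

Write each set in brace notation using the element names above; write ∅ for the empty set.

interior: largest open inside A is {W} (from ∅, {W})
cl via duality: int({S,NE}) = ∅, so X∖∅ = {S,NE,N,NW,E,W,SE}
cl∖int = {S,NE,N,NW,E,SE}

int(A) = {W}
cl(A)  = {S,NE,N,NW,E,W,SE}
∂A     = {S,NE,N,NW,E,SE}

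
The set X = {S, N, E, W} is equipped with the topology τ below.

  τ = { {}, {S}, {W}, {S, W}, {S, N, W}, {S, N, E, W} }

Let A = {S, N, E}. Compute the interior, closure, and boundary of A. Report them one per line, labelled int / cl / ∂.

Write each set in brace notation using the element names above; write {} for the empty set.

opens ⊆ A: {}, {S}; union → int = {S}
complement {W}; its interior {W}; cl(A) = X∖{W} = {S, N, E}
boundary = {S, N, E} ∖ {S} = {N, E}

int(A) = {S}
cl(A)  = {S, N, E}
∂A     = {N, E}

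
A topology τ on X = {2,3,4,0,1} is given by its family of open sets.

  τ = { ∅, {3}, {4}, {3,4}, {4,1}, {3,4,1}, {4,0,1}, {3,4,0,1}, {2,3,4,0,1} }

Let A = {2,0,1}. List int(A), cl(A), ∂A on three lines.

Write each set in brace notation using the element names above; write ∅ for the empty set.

int(A) = ∅
cl(A)  = {2,0,1}
∂A     = {2,0,1}

opens ⊆ A: ∅; union → int = ∅
complement {3,4}; its interior {3,4}; cl(A) = X∖{3,4} = {2,0,1}
boundary = {2,0,1} ∖ ∅ = {2,0,1}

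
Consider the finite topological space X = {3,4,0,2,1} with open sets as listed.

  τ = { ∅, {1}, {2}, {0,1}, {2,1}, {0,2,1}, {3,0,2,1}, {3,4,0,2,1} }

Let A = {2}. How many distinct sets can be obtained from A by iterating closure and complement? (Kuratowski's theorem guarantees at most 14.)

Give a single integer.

X∖A={3,4,0,1}, int(X∖A)={0,1}, hence cl(A)={3,4,2}
Orbit (k=closure, c=complement):
  1. A     = {2}
  2. kA    = {3,4,2}
  3. cA    = {3,4,0,1}
  4. ckA   = {0,1}
(closed under both — stop)

4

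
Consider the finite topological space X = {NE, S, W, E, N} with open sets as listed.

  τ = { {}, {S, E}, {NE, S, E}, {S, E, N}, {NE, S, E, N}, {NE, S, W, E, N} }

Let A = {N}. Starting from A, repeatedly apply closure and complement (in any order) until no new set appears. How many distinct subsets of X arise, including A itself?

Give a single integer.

6

closure: X∖int(X∖A) = X∖{NE, S, E} = {W, N}
Let k=closure and c=complement:
  1. A     = {N}
  2. kA    = {W, N}
  3. cA    = {NE, S, W, E}
  4. ckA   = {NE, S, E}
  5. kcA   = {NE, S, W, E, N}
  6. ckcA  = {}
— saturated at 6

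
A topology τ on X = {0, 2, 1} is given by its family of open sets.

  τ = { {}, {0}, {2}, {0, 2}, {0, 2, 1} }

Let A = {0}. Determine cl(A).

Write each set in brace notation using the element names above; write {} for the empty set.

{0, 1}

closure: X∖int(X∖A) = X∖{2} = {0, 1}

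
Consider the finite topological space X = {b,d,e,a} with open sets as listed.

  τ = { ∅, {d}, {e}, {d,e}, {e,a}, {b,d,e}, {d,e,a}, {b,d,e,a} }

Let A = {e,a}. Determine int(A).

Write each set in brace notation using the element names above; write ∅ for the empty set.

{e,a}

open subsets of A: ∅, {e}, {e,a}; so int(A) = {e,a}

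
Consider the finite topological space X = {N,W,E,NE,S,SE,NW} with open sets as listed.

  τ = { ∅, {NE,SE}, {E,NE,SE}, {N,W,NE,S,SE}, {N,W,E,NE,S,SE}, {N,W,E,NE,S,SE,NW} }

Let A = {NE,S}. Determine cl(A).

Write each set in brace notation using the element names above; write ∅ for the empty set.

{N,W,E,NE,S,SE,NW}

cl via duality: int({N,W,E,SE,NW}) = ∅, so X∖∅ = {N,W,E,NE,S,SE,NW}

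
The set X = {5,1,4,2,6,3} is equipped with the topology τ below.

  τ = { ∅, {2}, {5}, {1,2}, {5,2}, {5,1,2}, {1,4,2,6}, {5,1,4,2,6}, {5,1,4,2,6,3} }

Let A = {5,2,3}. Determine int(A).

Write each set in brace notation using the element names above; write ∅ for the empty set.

{5,2}

U open, U⊆A: ∅, {2}, {5}, {5,2}. int(A) = ⋃ = {5,2}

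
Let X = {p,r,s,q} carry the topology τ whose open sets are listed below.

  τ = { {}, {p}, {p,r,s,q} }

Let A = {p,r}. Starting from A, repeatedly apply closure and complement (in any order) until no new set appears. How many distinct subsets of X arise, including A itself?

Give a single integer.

6

closure: X∖int(X∖A) = X∖{} = {p,r,s,q}
Let k=closure and c=complement:
  1. A     = {p,r}
  2. kA    = {p,r,s,q}
  3. cA    = {s,q}
  4. ckA   = {}
  5. kcA   = {r,s,q}
  6. ckcA  = {p}
— saturated at 6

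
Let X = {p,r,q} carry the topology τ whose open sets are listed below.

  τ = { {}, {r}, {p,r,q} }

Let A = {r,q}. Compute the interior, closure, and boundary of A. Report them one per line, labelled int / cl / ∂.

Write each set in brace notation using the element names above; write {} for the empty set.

interior: largest open inside A is {r} (from {}, {r})
cl via duality: int({p}) = {}, so X∖{} = {p,r,q}
cl∖int = {p,q}

int(A) = {r}
cl(A)  = {p,r,q}
∂A     = {p,q}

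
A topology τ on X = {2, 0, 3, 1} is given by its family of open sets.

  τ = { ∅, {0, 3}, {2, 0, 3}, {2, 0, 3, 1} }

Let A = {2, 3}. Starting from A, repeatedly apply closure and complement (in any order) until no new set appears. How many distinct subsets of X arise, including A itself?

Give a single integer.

cl via duality: int({0, 1}) = ∅, so X∖∅ = {2, 0, 3, 1}
Write k for closure, c for complement:
  1. A     = {2, 3}
  2. kA    = {2, 0, 3, 1}
  3. cA    = {0, 1}
  4. ckA   = ∅
applying k or c yields no new set

4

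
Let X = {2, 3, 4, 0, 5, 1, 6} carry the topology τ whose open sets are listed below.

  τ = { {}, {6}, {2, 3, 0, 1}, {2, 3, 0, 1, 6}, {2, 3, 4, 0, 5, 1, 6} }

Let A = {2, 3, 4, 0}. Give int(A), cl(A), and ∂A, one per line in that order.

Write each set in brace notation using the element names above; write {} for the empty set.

open subsets of A: {}; so int(A) = {}
closure: X∖int(X∖A) = X∖{6} = {2, 3, 4, 0, 5, 1}
∂A = {2, 3, 4, 0, 5, 1} minus {} = {2, 3, 4, 0, 5, 1}

int(A) = {}
cl(A)  = {2, 3, 4, 0, 5, 1}
∂A     = {2, 3, 4, 0, 5, 1}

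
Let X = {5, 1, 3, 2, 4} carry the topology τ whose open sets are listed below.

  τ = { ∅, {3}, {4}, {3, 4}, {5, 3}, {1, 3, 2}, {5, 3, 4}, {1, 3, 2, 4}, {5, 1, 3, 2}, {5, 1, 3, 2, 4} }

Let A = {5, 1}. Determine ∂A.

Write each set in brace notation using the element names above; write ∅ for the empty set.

opens ⊆ A: ∅; union → int = ∅
complement {3, 2, 4}; its interior {3, 4}; cl(A) = X∖{3, 4} = {5, 1, 2}
boundary = {5, 1, 2} ∖ ∅ = {5, 1, 2}

{5, 1, 2}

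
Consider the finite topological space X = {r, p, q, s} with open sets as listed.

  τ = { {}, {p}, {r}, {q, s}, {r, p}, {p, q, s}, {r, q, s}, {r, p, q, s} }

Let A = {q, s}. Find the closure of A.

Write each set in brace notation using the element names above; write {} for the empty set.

{q, s}

complement {r, p}; its interior {r, p}; cl(A) = X∖{r, p} = {q, s}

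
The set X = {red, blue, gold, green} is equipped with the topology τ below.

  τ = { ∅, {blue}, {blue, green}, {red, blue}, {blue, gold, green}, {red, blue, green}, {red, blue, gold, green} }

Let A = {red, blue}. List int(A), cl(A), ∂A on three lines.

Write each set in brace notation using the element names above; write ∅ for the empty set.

open subsets of A: ∅, {blue}, {red, blue}; so int(A) = {red, blue}
closure: X∖int(X∖A) = X∖∅ = {red, blue, gold, green}
∂A = {red, blue, gold, green} minus {red, blue} = {gold, green}

int(A) = {red, blue}
cl(A)  = {red, blue, gold, green}
∂A     = {gold, green}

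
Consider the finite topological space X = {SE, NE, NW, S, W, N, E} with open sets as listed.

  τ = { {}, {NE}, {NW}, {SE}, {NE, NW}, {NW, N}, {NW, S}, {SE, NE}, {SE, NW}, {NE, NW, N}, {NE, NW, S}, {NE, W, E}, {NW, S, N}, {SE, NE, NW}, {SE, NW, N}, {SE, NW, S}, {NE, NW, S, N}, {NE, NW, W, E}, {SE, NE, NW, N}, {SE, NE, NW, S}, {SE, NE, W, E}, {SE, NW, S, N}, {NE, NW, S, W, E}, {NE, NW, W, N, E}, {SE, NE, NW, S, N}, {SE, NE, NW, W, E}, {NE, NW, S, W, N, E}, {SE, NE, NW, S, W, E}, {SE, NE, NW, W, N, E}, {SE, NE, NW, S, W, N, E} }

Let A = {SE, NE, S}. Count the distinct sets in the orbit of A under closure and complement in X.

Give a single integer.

X∖A={NW, W, N, E}, int(X∖A)={NW, N}, hence cl(A)={SE, NE, S, W, E}
Orbit (k=closure, c=complement):
  1. A     = {SE, NE, S}
  2. kA    = {SE, NE, S, W, E}
  3. cA    = {NW, W, N, E}
  4. ckA   = {NW, N}
  5. kcA   = {NW, S, W, N, E}
  6. kckA  = {NW, S, N}
  7. ckcA  = {SE, NE}
  8. ckckA = {SE, NE, W, E}
(closed under both — stop)

8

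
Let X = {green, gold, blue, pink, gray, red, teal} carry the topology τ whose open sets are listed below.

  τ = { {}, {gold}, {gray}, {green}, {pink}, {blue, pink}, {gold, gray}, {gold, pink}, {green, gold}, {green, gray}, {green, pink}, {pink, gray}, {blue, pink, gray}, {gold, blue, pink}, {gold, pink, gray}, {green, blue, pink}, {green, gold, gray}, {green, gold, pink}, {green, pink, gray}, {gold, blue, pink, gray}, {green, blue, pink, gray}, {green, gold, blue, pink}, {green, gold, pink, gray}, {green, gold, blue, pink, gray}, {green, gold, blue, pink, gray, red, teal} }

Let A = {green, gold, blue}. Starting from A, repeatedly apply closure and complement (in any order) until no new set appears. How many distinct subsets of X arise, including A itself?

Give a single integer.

8

closure: X∖int(X∖A) = X∖{pink, gray} = {green, gold, blue, red, teal}
Let k=closure and c=complement:
  1. A     = {green, gold, blue}
  2. kA    = {green, gold, blue, red, teal}
  3. cA    = {pink, gray, red, teal}
  4. ckA   = {pink, gray}
  5. kcA   = {blue, pink, gray, red, teal}
  6. ckcA  = {green, gold}
  7. kckcA = {green, gold, red, teal}
  8. ckckcA = {blue, pink, gray}
— saturated at 8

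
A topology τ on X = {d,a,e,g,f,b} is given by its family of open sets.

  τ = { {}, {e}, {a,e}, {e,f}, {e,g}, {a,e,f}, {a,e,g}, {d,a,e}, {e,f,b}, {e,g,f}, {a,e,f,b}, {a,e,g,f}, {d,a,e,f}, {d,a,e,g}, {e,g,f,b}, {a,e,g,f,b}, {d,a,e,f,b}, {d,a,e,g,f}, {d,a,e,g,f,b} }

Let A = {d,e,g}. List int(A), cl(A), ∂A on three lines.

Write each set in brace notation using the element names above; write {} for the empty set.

int(A) = {e,g}
cl(A)  = {d,a,e,g,f,b}
∂A     = {d,a,f,b}

U open, U⊆A: {}, {e}, {e,g}. int(A) = ⋃ = {e,g}
X∖A={a,f,b}, int(X∖A)={}, hence cl(A)={d,a,e,g,f,b}
∂A: remove int from cl → {d,a,f,b}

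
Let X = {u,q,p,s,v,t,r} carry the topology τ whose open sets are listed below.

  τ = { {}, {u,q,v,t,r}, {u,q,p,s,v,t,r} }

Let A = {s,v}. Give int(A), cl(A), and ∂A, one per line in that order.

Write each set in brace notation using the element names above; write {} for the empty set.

int(A) = {}
cl(A)  = {u,q,p,s,v,t,r}
∂A     = {u,q,p,s,v,t,r}

opens ⊆ A: {}; union → int = {}
complement {u,q,p,t,r}; its interior {}; cl(A) = X∖{} = {u,q,p,s,v,t,r}
boundary = {u,q,p,s,v,t,r} ∖ {} = {u,q,p,s,v,t,r}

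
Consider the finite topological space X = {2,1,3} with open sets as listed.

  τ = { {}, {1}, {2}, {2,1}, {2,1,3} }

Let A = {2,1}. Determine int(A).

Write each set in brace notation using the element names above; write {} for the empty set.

{2,1}

open subsets of A: {}, {2}, {1}, {2,1}; so int(A) = {2,1}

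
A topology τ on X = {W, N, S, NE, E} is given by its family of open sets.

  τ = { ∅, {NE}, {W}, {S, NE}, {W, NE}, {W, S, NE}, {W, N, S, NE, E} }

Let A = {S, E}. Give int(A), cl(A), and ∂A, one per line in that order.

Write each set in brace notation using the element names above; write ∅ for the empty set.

U open, U⊆A: ∅. int(A) = ⋃ = ∅
X∖A={W, N, NE}, int(X∖A)={W, NE}, hence cl(A)={N, S, E}
∂A: remove int from cl → {N, S, E}

int(A) = ∅
cl(A)  = {N, S, E}
∂A     = {N, S, E}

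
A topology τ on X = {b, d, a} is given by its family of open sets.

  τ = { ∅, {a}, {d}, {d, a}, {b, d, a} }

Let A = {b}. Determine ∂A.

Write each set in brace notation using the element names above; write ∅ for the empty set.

{b}

interior: largest open inside A is ∅ (from ∅)
cl via duality: int({d, a}) = {d, a}, so X∖{d, a} = {b}
cl∖int = {b}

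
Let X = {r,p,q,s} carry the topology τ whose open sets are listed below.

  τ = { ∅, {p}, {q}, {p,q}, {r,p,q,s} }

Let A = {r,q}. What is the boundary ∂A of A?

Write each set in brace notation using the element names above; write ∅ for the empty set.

{r,s}

opens ⊆ A: ∅, {q}; union → int = {q}
complement {p,s}; its interior {p}; cl(A) = X∖{p} = {r,q,s}
boundary = {r,q,s} ∖ {q} = {r,s}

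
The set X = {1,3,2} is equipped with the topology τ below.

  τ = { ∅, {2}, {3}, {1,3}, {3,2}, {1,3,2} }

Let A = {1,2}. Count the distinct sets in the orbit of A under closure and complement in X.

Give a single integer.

4

cl via duality: int({3}) = {3}, so X∖{3} = {1,2}
Write k for closure, c for complement:
  1. A     = {1,2}
  2. cA    = {3}
  3. kcA   = {1,3}
  4. ckcA  = {2}
applying k or c yields no new set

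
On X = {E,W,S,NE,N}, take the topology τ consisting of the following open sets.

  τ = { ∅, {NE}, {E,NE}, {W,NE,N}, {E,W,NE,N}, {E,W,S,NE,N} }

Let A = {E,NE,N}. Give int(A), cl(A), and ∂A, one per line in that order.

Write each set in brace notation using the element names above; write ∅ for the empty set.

int(A) = {E,NE}
cl(A)  = {E,W,S,NE,N}
∂A     = {W,S,N}

opens ⊆ A: ∅, {NE}, {E,NE}; union → int = {E,NE}
complement {W,S}; its interior ∅; cl(A) = X∖∅ = {E,W,S,NE,N}
boundary = {E,W,S,NE,N} ∖ {E,NE} = {W,S,N}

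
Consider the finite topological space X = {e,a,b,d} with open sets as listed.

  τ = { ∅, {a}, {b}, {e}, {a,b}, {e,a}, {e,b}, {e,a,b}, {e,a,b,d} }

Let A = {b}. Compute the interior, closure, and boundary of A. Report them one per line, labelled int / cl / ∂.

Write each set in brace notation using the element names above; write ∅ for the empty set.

opens ⊆ A: ∅, {b}; union → int = {b}
complement {e,a,d}; its interior {e,a}; cl(A) = X∖{e,a} = {b,d}
boundary = {b,d} ∖ {b} = {d}

int(A) = {b}
cl(A)  = {b,d}
∂A     = {d}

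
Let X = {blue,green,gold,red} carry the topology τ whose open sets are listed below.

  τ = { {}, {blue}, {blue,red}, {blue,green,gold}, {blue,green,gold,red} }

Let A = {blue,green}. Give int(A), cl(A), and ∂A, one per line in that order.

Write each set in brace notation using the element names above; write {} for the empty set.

U open, U⊆A: {}, {blue}. int(A) = ⋃ = {blue}
X∖A={gold,red}, int(X∖A)={}, hence cl(A)={blue,green,gold,red}
∂A: remove int from cl → {green,gold,red}

int(A) = {blue}
cl(A)  = {blue,green,gold,red}
∂A     = {green,gold,red}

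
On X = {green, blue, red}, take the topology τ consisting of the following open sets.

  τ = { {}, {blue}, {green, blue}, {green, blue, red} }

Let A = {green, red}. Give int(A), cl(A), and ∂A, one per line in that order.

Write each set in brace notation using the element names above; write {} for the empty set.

interior: largest open inside A is {} (from {})
cl via duality: int({blue}) = {blue}, so X∖{blue} = {green, red}
cl∖int = {green, red}

int(A) = {}
cl(A)  = {green, red}
∂A     = {green, red}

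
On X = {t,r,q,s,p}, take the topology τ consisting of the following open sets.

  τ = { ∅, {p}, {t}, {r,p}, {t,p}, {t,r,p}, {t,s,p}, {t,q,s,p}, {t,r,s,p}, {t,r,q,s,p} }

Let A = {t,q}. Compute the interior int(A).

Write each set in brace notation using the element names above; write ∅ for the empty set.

interior: largest open inside A is {t} (from ∅, {t})

{t}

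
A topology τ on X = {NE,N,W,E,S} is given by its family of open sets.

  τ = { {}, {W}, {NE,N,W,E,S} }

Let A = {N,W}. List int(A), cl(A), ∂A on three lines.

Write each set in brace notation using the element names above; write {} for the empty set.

int(A) = {W}
cl(A)  = {NE,N,W,E,S}
∂A     = {NE,N,E,S}

opens ⊆ A: {}, {W}; union → int = {W}
complement {NE,E,S}; its interior {}; cl(A) = X∖{} = {NE,N,W,E,S}
boundary = {NE,N,W,E,S} ∖ {W} = {NE,N,E,S}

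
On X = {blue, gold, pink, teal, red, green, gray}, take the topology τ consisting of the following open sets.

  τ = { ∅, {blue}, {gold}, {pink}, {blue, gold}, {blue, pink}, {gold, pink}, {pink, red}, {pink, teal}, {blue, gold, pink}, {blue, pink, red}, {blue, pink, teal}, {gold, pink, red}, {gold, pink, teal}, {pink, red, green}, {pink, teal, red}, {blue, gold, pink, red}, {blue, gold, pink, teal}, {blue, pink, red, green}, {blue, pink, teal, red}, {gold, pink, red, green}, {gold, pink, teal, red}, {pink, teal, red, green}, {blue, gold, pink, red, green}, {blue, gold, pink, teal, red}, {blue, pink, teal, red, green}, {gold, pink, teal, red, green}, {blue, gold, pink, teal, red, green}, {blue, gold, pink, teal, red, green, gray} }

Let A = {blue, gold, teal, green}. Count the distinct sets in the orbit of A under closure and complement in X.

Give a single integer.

8

cl via duality: int({pink, red, gray}) = {pink, red}, so X∖{pink, red} = {blue, gold, teal, green, gray}
Write k for closure, c for complement:
  1. A     = {blue, gold, teal, green}
  2. kA    = {blue, gold, teal, green, gray}
  3. cA    = {pink, red, gray}
  4. ckA   = {pink, red}
  5. kcA   = {pink, teal, red, green, gray}
  6. ckcA  = {blue, gold}
  7. kckcA = {blue, gold, gray}
  8. ckckcA = {pink, teal, red, green}
applying k or c yields no new set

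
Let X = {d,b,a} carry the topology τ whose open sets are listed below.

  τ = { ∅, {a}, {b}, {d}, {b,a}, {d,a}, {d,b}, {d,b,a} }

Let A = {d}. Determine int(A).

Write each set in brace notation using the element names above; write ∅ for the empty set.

{d}

interior: largest open inside A is {d} (from ∅, {d})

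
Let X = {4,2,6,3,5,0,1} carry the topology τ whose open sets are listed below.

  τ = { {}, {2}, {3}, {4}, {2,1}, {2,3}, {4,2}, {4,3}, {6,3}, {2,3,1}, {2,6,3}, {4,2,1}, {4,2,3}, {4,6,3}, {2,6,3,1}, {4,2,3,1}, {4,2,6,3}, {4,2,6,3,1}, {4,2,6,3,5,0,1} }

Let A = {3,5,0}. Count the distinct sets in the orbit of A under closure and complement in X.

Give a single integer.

8

cl via duality: int({4,2,6,1}) = {4,2,1}, so X∖{4,2,1} = {6,3,5,0}
Write k for closure, c for complement:
  1. A     = {3,5,0}
  2. kA    = {6,3,5,0}
  3. cA    = {4,2,6,1}
  4. ckA   = {4,2,1}
  5. kcA   = {4,2,6,5,0,1}
  6. kckA  = {4,2,5,0,1}
  7. ckcA  = {3}
  8. ckckA = {6,3}
applying k or c yields no new set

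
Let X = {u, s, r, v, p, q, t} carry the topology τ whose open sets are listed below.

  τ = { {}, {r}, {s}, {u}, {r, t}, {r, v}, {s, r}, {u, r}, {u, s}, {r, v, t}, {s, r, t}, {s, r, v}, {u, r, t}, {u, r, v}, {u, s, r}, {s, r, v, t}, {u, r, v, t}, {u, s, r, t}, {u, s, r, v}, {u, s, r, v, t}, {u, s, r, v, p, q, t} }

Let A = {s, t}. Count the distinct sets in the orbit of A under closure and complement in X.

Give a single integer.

8

X∖A={u, r, v, p, q}, int(X∖A)={u, r, v}, hence cl(A)={s, p, q, t}
Orbit (k=closure, c=complement):
  1. A     = {s, t}
  2. kA    = {s, p, q, t}
  3. cA    = {u, r, v, p, q}
  4. ckA   = {u, r, v}
  5. kcA   = {u, r, v, p, q, t}
  6. ckcA  = {s}
  7. kckcA = {s, p, q}
  8. ckckcA = {u, r, v, t}
(closed under both — stop)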